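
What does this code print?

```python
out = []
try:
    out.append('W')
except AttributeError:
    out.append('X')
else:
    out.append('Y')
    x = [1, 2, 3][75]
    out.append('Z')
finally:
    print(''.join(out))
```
WY

Try succeeds, else appends 'Y', IndexError in else is uncaught, finally prints before exception propagates ('Z' never appended)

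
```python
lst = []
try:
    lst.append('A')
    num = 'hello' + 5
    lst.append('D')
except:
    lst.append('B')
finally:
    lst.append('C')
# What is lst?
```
['A', 'B', 'C']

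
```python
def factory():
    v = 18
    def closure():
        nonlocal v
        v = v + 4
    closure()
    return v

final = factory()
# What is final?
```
22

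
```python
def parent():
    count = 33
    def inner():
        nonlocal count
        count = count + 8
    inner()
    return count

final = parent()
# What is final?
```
41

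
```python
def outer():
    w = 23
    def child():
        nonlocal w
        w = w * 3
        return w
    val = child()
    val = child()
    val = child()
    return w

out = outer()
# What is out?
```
621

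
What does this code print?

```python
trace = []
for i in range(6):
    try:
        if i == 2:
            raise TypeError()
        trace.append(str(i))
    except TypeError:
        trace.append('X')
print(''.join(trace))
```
01X345

Exception on i=2 caught, loop continues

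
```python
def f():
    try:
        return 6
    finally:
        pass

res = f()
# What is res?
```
6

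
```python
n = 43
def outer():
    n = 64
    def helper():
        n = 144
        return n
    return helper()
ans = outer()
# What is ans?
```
144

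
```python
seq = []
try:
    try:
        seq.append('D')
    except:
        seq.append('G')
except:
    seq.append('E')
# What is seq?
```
['D']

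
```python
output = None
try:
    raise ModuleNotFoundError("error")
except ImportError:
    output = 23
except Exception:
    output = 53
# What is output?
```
23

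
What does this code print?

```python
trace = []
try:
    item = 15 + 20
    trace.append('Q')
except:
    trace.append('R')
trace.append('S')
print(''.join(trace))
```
QS

No exception, try block completes normally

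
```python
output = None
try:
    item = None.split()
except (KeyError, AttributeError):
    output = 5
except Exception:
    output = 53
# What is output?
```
5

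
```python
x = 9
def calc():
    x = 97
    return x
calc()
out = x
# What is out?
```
9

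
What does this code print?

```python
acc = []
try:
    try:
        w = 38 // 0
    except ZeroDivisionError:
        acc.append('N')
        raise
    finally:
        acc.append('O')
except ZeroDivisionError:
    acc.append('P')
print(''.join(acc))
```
NOP

finally runs before re-raised exception propagates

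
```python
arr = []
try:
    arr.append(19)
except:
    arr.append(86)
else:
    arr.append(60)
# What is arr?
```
[19, 60]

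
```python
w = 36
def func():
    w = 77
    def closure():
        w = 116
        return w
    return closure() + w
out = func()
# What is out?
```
193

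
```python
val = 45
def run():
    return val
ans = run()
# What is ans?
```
45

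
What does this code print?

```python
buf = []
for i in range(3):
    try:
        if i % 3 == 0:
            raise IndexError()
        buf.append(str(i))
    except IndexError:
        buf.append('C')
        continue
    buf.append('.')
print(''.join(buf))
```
C1.2.

continue in except skips rest of loop body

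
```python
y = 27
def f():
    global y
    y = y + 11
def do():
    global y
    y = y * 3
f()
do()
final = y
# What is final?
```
114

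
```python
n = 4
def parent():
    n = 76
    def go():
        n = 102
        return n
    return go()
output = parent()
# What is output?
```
102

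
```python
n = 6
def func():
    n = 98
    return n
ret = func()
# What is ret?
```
98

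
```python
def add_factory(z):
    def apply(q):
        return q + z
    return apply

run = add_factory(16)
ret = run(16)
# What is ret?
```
32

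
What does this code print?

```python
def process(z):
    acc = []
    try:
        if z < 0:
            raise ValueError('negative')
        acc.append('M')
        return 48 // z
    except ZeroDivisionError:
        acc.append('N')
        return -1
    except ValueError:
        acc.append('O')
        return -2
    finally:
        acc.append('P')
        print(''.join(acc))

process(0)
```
MNP

z=0 causes ZeroDivisionError, caught, finally prints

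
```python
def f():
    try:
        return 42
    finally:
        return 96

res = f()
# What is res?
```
96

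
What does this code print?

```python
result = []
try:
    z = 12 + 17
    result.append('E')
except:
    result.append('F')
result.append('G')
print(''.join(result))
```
EG

No exception, try block completes normally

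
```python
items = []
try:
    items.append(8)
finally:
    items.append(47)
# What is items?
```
[8, 47]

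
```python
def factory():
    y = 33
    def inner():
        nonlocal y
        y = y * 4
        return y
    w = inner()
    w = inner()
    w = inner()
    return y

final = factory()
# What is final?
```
2112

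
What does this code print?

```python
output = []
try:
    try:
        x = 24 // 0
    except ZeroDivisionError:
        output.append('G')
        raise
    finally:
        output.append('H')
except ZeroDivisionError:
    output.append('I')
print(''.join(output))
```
GHI

finally runs before re-raised exception propagates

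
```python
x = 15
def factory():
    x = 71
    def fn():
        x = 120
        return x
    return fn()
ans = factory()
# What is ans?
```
120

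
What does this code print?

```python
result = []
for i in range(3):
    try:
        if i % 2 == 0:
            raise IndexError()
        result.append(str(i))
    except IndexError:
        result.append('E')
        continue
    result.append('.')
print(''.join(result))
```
E1.E

continue in except skips rest of loop body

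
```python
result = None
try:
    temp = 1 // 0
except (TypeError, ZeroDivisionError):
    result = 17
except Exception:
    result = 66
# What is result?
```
17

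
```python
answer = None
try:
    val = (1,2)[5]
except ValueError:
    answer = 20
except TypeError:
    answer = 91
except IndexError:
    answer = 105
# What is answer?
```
105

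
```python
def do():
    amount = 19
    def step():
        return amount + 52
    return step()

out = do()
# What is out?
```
71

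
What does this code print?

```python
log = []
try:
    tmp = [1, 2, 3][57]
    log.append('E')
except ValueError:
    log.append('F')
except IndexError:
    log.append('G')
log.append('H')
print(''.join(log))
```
GH

IndexError is caught by its specific handler, not ValueError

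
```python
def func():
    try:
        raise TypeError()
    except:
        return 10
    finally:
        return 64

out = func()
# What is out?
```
64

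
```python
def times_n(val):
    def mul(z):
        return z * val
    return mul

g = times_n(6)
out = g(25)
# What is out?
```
150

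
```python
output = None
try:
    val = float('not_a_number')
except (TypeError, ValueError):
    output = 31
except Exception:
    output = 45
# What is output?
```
31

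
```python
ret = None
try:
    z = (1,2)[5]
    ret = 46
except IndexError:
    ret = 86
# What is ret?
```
86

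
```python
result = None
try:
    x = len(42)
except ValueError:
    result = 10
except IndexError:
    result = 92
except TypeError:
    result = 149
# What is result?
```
149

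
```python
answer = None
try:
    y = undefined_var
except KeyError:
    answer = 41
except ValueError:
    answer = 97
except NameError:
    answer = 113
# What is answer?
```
113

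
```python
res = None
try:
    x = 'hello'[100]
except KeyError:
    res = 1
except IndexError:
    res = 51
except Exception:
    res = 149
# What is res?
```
51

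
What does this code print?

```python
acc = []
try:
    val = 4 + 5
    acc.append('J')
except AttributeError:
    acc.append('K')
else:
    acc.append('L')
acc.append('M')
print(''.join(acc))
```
JLM

else block runs when no exception occurs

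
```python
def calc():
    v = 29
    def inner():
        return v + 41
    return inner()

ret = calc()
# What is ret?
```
70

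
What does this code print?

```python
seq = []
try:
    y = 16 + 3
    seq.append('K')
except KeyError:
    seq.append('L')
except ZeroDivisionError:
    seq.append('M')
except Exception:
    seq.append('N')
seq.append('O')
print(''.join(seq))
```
KO

No exception, try block completes normally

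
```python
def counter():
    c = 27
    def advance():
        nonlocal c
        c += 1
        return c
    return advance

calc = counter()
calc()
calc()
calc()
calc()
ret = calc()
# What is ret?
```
32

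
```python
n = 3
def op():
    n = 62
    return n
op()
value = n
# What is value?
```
3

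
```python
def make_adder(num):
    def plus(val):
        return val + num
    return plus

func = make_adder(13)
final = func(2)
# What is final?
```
15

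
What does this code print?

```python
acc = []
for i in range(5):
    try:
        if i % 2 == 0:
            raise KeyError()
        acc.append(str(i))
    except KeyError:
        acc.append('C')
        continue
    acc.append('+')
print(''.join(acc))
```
C1+C3+C

continue in except skips rest of loop body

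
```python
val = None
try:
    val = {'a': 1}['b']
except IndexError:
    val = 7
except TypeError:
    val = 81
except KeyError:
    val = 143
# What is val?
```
143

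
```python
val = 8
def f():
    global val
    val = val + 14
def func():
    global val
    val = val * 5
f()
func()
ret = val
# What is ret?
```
110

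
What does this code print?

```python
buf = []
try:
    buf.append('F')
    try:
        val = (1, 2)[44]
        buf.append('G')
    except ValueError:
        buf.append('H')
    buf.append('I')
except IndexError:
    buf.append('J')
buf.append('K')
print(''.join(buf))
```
FJK

Inner handler doesn't match, propagates to outer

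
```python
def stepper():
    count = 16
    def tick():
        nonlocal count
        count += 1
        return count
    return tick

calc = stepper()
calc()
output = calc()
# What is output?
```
18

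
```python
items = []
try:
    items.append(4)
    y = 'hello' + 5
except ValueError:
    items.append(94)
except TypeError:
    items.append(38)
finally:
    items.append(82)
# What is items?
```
[4, 38, 82]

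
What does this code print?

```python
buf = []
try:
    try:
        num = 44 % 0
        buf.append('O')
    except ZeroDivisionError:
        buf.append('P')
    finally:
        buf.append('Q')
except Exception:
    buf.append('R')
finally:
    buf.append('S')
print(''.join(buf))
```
PQS

Both finally blocks run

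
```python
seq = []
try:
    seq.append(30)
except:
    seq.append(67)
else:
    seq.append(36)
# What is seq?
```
[30, 36]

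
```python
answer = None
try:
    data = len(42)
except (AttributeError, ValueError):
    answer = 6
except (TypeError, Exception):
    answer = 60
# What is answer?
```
60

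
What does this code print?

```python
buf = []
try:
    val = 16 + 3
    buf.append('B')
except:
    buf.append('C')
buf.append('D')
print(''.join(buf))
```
BD

No exception, try block completes normally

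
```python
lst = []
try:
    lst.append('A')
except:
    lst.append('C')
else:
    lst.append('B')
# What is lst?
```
['A', 'B']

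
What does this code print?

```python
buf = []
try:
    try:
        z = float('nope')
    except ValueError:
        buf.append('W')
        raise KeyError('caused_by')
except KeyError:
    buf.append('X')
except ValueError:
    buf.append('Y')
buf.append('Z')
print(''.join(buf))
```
WXZ

KeyError raised and caught, original ValueError not re-raised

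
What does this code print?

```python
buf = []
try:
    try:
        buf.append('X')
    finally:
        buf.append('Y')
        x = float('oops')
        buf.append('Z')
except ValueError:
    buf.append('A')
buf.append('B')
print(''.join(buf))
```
XYAB

Exception in inner finally caught by outer except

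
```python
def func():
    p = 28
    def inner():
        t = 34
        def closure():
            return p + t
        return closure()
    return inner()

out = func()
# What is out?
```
62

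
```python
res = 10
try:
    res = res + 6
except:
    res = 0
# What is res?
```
16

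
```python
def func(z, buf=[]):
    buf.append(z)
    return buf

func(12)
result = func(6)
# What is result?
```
[12, 6]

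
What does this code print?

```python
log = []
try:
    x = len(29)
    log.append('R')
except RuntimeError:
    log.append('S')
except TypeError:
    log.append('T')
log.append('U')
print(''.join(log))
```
TU

TypeError is caught by its specific handler, not RuntimeError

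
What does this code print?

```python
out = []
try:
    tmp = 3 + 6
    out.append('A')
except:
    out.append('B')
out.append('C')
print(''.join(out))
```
AC

No exception, try block completes normally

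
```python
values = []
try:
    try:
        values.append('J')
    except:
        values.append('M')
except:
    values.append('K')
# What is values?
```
['J']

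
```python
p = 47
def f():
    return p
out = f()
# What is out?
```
47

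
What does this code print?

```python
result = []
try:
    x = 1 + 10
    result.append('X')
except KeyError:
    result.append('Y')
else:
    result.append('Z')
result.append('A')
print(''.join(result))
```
XZA

else block runs when no exception occurs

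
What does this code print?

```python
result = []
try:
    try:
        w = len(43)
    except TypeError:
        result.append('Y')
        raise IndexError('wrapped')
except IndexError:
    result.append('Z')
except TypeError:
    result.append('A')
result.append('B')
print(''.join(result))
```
YZB

IndexError raised and caught, original TypeError not re-raised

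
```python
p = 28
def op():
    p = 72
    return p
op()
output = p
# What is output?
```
28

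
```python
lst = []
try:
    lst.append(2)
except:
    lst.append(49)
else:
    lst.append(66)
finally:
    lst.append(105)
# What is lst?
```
[2, 66, 105]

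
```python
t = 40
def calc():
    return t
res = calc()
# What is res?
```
40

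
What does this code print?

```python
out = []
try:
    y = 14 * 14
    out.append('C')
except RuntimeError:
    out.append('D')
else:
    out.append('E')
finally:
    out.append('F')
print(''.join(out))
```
CEF

else runs before finally when no exception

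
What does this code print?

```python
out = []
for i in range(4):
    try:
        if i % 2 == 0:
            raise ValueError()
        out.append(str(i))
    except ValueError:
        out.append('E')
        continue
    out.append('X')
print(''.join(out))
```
E1XE3X

continue in except skips rest of loop body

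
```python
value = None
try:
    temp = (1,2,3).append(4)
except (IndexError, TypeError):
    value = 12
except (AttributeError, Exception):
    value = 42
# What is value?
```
42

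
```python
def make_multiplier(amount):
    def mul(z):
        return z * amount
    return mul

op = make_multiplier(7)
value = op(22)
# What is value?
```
154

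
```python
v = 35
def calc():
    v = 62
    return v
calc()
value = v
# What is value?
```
35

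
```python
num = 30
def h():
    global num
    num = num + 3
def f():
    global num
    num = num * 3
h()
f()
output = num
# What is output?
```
99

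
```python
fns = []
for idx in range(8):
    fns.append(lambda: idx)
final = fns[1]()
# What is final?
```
7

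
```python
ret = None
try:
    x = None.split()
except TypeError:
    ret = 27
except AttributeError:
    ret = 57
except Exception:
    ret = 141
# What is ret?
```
57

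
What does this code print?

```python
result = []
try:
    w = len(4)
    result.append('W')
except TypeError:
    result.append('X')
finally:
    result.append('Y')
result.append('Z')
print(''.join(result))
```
XYZ

finally always runs, even after exception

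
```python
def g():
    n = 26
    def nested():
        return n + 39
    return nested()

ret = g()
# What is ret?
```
65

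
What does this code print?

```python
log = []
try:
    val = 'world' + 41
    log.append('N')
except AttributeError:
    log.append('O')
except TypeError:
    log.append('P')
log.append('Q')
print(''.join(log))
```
PQ

TypeError is caught by its specific handler, not AttributeError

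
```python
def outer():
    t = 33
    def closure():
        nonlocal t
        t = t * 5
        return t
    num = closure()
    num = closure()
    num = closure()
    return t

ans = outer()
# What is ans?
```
4125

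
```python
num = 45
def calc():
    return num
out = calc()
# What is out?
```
45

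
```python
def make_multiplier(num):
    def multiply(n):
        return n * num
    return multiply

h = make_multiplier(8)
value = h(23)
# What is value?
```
184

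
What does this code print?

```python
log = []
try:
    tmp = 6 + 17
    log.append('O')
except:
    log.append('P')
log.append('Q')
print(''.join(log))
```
OQ

No exception, try block completes normally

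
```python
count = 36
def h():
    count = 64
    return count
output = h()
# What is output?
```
64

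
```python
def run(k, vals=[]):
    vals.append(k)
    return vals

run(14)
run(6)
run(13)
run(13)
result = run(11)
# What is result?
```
[14, 6, 13, 13, 11]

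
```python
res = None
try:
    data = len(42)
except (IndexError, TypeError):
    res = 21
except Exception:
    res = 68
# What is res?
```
21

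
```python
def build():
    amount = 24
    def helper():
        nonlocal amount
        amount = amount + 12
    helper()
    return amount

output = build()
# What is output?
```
36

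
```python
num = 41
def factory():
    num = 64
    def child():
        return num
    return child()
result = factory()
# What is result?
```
64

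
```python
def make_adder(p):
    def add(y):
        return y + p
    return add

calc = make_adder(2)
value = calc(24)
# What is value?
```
26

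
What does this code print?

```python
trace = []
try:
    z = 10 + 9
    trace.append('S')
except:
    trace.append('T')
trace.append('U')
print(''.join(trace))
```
SU

No exception, try block completes normally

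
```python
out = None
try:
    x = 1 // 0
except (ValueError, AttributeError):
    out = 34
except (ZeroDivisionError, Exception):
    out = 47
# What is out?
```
47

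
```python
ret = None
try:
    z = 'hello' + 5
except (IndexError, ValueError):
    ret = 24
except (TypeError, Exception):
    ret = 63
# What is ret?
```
63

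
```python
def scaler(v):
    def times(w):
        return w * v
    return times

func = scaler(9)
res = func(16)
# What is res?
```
144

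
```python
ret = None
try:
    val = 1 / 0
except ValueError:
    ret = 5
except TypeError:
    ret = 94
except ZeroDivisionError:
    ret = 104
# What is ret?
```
104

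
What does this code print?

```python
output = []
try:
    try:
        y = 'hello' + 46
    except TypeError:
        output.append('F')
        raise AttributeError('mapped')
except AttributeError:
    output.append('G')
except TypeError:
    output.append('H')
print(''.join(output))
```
FG

New AttributeError raised, caught by outer AttributeError handler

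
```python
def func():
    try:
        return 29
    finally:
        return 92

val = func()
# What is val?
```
92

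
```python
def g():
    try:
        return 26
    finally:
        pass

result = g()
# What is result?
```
26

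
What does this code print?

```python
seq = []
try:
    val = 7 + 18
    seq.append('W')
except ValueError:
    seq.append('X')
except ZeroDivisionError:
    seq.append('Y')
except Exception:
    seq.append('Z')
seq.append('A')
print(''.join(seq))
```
WA

No exception, try block completes normally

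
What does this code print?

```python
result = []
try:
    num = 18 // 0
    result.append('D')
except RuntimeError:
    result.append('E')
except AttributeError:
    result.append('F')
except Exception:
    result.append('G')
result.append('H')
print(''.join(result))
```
GH

ZeroDivisionError not specifically caught, falls to Exception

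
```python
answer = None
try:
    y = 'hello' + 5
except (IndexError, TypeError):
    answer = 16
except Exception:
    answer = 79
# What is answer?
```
16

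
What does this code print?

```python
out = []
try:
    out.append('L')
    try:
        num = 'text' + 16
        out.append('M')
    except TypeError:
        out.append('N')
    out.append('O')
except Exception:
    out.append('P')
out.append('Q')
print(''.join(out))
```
LNOQ

Inner exception caught by inner handler, outer continues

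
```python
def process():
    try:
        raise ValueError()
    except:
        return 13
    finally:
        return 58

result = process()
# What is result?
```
58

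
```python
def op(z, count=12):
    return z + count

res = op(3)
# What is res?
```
15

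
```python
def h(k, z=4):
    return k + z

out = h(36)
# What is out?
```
40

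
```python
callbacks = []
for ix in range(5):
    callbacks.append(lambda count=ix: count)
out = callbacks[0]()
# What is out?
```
0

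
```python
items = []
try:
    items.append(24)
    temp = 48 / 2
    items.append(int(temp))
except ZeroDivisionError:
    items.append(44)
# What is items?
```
[24, 24]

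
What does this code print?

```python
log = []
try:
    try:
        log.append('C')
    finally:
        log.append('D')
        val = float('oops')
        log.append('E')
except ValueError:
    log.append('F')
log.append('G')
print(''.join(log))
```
CDFG

Exception in inner finally caught by outer except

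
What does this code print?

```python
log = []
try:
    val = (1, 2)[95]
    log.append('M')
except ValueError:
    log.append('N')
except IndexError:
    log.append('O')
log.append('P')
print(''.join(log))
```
OP

IndexError is caught by its specific handler, not ValueError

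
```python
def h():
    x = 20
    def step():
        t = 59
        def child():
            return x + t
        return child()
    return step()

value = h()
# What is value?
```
79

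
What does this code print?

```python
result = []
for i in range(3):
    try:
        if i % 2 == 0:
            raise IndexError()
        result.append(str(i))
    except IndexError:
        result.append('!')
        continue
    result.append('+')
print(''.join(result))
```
!1+!

continue in except skips rest of loop body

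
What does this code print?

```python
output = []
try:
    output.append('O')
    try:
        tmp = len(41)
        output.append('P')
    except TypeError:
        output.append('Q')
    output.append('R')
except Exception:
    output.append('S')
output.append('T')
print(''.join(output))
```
OQRT

Inner exception caught by inner handler, outer continues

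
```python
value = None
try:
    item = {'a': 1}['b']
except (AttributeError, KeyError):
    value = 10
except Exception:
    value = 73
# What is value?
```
10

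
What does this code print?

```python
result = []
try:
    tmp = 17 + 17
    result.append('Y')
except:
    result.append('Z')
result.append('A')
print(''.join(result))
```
YA

No exception, try block completes normally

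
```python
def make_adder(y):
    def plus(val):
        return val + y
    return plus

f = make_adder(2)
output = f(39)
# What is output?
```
41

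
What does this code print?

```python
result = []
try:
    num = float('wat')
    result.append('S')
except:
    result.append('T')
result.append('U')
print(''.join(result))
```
TU

Exception raised in try, caught by bare except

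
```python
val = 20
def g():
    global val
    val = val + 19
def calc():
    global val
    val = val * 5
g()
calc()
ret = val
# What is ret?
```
195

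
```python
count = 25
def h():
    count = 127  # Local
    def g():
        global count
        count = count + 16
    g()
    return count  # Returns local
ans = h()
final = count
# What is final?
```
41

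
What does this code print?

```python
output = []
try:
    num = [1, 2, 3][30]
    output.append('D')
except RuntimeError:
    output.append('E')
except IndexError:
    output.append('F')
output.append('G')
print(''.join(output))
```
FG

IndexError is caught by its specific handler, not RuntimeError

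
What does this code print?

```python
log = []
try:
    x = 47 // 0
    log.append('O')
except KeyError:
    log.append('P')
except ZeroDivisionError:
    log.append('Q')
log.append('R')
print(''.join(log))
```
QR

ZeroDivisionError is caught by its specific handler, not KeyError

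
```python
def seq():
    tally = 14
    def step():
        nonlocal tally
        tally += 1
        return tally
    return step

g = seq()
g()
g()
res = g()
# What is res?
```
17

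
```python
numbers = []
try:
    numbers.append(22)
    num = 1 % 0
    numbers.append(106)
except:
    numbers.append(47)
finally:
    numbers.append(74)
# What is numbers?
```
[22, 47, 74]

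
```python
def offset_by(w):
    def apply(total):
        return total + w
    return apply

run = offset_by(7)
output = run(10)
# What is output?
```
17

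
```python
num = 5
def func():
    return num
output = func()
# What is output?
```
5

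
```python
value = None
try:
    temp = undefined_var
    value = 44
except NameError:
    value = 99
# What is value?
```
99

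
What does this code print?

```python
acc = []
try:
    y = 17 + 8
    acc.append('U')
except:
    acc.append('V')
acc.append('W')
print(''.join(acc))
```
UW

No exception, try block completes normally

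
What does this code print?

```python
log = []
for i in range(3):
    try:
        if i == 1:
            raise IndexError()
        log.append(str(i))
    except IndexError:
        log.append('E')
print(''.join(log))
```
0E2

Exception on i=1 caught, loop continues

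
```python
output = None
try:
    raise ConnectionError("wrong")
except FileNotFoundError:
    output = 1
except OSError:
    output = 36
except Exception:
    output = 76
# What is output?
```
36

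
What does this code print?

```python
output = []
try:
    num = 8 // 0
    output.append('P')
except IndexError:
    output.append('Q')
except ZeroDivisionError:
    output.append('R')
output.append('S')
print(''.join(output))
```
RS

ZeroDivisionError is caught by its specific handler, not IndexError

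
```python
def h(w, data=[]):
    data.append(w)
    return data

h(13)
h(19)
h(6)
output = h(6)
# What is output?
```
[13, 19, 6, 6]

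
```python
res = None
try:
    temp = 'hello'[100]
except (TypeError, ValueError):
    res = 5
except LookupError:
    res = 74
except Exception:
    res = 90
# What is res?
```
74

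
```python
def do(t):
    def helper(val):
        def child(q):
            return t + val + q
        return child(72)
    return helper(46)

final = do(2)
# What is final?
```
120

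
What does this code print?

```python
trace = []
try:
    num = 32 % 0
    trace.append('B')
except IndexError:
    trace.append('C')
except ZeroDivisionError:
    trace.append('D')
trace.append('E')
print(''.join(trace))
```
DE

ZeroDivisionError is caught by its specific handler, not IndexError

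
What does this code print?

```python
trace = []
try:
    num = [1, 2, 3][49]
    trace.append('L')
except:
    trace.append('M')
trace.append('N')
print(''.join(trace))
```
MN

Exception raised in try, caught by bare except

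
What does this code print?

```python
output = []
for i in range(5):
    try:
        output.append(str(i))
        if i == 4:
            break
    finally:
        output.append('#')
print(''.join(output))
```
0#1#2#3#4#

finally runs even when breaking out of loop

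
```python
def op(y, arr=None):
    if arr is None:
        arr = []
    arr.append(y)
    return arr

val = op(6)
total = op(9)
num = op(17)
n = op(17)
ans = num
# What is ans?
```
[17]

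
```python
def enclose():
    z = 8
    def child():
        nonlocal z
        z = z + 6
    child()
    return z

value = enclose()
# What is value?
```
14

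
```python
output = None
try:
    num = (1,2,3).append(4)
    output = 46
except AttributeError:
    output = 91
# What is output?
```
91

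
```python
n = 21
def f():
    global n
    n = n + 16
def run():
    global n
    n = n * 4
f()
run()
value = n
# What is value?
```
148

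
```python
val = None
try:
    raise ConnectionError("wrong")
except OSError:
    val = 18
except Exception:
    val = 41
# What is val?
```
18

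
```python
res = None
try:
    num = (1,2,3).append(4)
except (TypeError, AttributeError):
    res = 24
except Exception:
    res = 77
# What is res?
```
24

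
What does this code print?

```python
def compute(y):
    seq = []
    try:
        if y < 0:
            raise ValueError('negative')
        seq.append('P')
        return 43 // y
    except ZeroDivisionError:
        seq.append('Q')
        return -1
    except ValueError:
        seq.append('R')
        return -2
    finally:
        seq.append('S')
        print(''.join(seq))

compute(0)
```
PQS

y=0 causes ZeroDivisionError, caught, finally prints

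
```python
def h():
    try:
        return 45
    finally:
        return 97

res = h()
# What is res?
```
97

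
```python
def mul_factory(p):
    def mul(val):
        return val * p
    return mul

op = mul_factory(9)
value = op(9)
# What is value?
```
81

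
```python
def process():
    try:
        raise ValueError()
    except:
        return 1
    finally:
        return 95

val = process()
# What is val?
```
95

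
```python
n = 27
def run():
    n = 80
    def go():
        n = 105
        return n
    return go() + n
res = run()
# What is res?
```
185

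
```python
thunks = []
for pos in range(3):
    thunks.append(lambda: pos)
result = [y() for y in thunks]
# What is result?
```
[2, 2, 2]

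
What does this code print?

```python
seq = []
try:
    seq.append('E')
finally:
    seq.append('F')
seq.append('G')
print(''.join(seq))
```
EFG

try/finally without except, no exception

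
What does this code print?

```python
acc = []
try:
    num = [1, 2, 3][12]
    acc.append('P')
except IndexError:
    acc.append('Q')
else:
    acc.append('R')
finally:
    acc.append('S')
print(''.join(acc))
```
QS

Exception: except runs, else skipped, finally runs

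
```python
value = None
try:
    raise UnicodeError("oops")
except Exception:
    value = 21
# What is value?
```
21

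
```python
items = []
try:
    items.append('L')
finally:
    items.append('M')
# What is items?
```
['L', 'M']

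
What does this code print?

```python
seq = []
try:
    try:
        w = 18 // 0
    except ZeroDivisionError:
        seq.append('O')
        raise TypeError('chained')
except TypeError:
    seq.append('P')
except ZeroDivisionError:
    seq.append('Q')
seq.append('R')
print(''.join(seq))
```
OPR

TypeError raised and caught, original ZeroDivisionError not re-raised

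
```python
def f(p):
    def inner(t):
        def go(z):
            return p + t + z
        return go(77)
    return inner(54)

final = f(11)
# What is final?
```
142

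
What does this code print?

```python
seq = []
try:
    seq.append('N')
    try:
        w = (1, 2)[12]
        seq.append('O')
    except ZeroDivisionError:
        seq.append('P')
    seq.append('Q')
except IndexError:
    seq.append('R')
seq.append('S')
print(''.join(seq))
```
NRS

Inner handler doesn't match, propagates to outer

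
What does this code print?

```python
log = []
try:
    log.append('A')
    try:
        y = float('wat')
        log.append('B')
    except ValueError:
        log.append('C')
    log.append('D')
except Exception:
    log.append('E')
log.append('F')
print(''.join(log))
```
ACDF

Inner exception caught by inner handler, outer continues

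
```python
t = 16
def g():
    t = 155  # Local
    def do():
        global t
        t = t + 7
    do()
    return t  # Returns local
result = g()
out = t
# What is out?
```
23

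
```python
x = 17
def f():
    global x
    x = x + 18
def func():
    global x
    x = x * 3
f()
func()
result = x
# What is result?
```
105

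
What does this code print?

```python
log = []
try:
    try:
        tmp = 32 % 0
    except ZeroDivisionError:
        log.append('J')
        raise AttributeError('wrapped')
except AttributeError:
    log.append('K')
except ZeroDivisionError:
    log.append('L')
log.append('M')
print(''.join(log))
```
JKM

AttributeError raised and caught, original ZeroDivisionError not re-raised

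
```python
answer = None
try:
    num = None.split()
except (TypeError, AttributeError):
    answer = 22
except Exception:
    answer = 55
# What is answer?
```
22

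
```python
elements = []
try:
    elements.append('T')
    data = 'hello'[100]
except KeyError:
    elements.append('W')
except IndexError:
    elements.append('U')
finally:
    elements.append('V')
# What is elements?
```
['T', 'U', 'V']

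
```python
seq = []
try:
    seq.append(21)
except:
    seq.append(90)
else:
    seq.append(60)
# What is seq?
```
[21, 60]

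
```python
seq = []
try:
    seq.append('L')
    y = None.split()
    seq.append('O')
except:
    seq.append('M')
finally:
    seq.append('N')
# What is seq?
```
['L', 'M', 'N']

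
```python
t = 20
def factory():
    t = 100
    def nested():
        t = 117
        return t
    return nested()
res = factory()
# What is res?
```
117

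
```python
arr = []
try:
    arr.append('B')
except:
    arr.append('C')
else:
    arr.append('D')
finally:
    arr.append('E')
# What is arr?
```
['B', 'D', 'E']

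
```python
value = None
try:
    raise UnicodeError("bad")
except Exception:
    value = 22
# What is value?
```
22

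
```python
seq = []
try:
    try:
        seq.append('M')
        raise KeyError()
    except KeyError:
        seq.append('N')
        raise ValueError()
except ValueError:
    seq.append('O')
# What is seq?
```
['M', 'N', 'O']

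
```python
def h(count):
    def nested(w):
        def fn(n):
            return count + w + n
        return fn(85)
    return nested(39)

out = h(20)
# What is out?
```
144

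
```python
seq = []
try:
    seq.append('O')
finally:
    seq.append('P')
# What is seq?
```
['O', 'P']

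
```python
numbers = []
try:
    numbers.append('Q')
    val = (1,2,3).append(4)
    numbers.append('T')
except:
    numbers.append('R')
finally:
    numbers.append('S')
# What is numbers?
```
['Q', 'R', 'S']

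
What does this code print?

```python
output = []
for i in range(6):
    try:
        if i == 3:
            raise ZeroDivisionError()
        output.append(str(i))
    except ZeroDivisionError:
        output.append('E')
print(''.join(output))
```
012E45

Exception on i=3 caught, loop continues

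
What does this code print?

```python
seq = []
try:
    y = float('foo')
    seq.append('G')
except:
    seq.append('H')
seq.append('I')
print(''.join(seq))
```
HI

Exception raised in try, caught by bare except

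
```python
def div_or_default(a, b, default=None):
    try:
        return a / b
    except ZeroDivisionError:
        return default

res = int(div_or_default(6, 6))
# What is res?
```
1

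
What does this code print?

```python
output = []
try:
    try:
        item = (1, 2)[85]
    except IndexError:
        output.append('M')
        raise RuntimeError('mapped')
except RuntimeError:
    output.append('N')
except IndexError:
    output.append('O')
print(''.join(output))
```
MN

New RuntimeError raised, caught by outer RuntimeError handler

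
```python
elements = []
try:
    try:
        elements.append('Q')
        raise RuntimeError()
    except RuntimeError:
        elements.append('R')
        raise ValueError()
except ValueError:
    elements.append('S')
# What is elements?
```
['Q', 'R', 'S']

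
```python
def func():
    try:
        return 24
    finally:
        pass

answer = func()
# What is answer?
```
24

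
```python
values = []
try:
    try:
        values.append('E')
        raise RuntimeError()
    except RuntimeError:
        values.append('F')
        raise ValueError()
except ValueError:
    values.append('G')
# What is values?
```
['E', 'F', 'G']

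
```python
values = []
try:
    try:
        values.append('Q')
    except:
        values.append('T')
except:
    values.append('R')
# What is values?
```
['Q']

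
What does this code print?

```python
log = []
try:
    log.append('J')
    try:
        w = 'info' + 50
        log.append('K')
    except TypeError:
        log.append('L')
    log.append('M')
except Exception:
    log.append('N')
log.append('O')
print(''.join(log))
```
JLMO

Inner exception caught by inner handler, outer continues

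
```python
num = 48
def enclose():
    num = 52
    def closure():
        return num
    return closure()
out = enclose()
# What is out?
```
52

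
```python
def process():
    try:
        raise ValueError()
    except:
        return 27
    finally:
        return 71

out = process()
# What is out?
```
71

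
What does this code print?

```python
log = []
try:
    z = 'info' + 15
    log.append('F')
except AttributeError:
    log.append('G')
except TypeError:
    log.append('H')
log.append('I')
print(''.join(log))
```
HI

TypeError is caught by its specific handler, not AttributeError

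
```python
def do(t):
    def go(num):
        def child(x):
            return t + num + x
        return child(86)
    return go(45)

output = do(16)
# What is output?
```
147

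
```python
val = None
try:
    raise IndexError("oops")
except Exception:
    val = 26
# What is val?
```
26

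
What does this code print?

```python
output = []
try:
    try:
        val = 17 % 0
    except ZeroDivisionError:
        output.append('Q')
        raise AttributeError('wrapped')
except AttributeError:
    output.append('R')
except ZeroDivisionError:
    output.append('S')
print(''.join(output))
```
QR

New AttributeError raised, caught by outer AttributeError handler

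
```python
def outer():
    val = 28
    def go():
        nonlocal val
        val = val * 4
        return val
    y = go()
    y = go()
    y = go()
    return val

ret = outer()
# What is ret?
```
1792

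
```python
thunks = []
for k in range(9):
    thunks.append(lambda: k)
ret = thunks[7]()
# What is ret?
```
8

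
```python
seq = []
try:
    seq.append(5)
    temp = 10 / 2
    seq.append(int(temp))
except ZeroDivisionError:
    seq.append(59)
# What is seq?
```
[5, 5]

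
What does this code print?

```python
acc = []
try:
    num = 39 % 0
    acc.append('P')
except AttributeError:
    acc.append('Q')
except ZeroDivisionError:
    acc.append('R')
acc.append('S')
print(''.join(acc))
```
RS

ZeroDivisionError is caught by its specific handler, not AttributeError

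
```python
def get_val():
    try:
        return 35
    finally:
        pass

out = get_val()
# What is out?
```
35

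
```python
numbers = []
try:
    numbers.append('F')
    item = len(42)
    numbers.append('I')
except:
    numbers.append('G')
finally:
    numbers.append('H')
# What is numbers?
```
['F', 'G', 'H']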